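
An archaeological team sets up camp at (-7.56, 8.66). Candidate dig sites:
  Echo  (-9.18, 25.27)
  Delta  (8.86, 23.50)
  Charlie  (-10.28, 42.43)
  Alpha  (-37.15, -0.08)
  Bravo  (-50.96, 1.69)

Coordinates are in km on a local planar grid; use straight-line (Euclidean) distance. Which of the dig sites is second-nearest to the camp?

Distances from the camp ((-7.56, 8.66)):
Echo: 16.7 km
Delta: 22.1 km
Alpha: 30.9 km
Charlie: 33.9 km
Bravo: 44.0 km
The second-nearest is Delta at 22.1 km.

Delta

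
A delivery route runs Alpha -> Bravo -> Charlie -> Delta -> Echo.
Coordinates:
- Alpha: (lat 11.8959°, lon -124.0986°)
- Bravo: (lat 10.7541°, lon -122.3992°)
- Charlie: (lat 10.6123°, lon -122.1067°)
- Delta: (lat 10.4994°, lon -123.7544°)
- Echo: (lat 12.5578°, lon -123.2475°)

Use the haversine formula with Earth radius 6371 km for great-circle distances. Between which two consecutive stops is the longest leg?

Delta–Echo

Leg distances:
Alpha→Bravo: 224.6 km
Bravo→Charlie: 35.6 km
Charlie→Delta: 180.6 km
Delta→Echo: 235.5 km
The longest leg is Delta–Echo at 235.5 km.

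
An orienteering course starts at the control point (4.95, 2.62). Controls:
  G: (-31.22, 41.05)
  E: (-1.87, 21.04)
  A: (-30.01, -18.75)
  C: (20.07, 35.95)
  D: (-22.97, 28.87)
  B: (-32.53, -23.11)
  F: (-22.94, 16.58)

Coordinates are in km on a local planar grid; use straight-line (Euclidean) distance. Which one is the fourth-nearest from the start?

Distance to each, sorted:
E: 19.6 km
F: 31.2 km
C: 36.6 km
D: 38.3 km
A: 41.0 km
B: 45.5 km
G: 52.8 km
The fourth-nearest is D at 38.3 km.

D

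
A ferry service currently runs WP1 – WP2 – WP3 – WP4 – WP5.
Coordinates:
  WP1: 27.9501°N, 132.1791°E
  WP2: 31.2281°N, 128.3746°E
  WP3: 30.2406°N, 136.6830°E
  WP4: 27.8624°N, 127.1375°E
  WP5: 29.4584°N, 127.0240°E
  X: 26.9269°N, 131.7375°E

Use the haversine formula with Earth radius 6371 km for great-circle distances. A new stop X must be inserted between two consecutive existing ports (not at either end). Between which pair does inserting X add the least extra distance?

Added distance for inserting X between each consecutive pair:
WP1–WP2: 183.2 km
WP2–WP3: 385.0 km
WP3–WP4: 108.7 km
WP4–WP5: 828.9 km
Smallest added distance is 108.7 km, inserting between WP3 and WP4.

between WP3 and WP4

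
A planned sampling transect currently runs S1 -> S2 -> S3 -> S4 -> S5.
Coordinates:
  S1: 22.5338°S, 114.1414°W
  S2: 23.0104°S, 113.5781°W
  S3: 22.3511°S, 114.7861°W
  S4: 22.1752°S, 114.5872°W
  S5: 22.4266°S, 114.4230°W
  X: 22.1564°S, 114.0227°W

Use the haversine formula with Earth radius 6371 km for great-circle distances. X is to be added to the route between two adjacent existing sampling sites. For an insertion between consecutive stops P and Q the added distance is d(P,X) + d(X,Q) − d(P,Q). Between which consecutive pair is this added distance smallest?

between S2 and S3

Added distance for inserting X between each consecutive pair:
S1–S2: 70.7 km
S2–S3: 42.9 km
S3–S4: 111.3 km
S4–S5: 76.5 km
Smallest added distance is 42.9 km, inserting between S2 and S3.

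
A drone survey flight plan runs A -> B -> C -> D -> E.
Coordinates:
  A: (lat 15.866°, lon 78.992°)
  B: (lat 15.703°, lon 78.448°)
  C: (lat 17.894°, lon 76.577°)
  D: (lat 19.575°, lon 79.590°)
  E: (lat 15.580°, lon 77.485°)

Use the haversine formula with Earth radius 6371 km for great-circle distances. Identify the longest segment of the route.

D–E

Leg distances:
A→B: 61.0 km
B→C: 314.7 km
C→D: 368.2 km
D→E: 497.1 km
The longest leg is D–E at 497.1 km.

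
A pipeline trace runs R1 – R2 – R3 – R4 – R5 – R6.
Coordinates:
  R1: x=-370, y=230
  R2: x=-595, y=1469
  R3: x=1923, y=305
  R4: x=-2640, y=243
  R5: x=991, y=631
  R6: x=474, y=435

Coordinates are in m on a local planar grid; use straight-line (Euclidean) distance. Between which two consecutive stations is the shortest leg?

R5–R6

Leg distances:
R1→R2: 1259.3 m
R2→R3: 2774.0 m
R3→R4: 4563.4 m
R4→R5: 3651.7 m
R5→R6: 552.9 m
The shortest leg is R5–R6 at 552.9 m.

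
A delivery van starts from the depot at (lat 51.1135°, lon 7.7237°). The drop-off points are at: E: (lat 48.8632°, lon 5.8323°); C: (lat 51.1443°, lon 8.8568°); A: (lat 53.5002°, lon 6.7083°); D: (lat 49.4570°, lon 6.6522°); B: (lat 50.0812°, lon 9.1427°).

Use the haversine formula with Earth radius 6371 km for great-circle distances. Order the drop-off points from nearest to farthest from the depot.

Computing each great-circle distance from (lat 51.1135°, lon 7.7237°):
C (lat 51.1443°, lon 8.8568°): 79.1 km
B (lat 50.0812°, lon 9.1427°): 152.3 km
D (lat 49.4570°, lon 6.6522°): 199.3 km
A (lat 53.5002°, lon 6.7083°): 274.2 km
E (lat 48.8632°, lon 5.8323°): 284.4 km

C, B, D, A, E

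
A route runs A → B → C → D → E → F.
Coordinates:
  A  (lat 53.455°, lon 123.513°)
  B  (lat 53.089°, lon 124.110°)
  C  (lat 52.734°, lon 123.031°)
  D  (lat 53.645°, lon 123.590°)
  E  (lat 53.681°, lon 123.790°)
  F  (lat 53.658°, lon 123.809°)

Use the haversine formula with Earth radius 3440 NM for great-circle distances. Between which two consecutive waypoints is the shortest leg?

E–F

Leg distances:
A→B: 30.7 NM
B→C: 44.5 NM
C→D: 58.3 NM
D→E: 7.4 NM
E→F: 1.5 NM
The shortest leg is E–F at 1.5 NM.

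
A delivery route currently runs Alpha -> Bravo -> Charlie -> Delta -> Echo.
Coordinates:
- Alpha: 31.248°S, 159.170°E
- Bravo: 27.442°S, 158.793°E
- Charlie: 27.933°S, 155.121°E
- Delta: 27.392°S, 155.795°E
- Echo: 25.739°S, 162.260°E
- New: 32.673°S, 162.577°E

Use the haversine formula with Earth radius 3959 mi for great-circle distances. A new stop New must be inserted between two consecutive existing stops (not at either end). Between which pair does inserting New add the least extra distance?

Added distance for inserting New between each consecutive pair:
Alpha–Bravo: 385.1 mi
Bravo–Charlie: 751.3 mi
Charlie–Delta: 1041.8 mi
Delta–Echo: 609.4 mi
Smallest added distance is 385.1 mi, inserting between Alpha and Bravo.

between Alpha and Bravo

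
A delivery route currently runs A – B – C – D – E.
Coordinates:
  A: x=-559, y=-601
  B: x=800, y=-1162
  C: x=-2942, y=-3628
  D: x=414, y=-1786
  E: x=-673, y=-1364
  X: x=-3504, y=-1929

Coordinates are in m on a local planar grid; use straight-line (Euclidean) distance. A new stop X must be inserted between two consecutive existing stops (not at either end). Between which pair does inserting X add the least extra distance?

Added distance for inserting X between each consecutive pair:
A–B: 6132.1 m
B–C: 1679.9 m
C–D: 1881.9 m
D–E: 5641.4 m
Smallest added distance is 1679.9 m, inserting between B and C.

between B and C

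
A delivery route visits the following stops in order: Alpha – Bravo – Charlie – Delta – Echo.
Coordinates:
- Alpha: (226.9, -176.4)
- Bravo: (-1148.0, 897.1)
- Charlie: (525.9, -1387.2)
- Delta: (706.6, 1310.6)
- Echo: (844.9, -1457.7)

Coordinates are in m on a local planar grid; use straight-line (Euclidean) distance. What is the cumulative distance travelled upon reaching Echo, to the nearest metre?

Leg distances:
Alpha→Bravo: 1744.3 m  (cumulative 1744.3 m)
Bravo→Charlie: 2832.0 m  (cumulative 4576.3 m)
Charlie→Delta: 2703.8 m  (cumulative 7280.1 m)
Delta→Echo: 2771.8 m  (cumulative 10051.9 m)
Cumulative distance at Echo ≈ 10052 m.

10052 m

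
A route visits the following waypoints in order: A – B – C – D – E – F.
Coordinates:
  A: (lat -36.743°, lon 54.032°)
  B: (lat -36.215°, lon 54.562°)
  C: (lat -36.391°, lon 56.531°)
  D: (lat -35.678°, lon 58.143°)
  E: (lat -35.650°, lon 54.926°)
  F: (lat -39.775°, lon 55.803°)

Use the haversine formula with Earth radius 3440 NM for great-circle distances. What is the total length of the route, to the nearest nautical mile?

Leg distances:
A→B: 40.7 NM  (cumulative 40.7 NM)
B→C: 95.9 NM  (cumulative 136.6 NM)
C→D: 89.2 NM  (cumulative 225.8 NM)
D→E: 156.9 NM  (cumulative 382.7 NM)
E→F: 251.1 NM  (cumulative 633.9 NM)
Total route length ≈ 634 NM.

634 NM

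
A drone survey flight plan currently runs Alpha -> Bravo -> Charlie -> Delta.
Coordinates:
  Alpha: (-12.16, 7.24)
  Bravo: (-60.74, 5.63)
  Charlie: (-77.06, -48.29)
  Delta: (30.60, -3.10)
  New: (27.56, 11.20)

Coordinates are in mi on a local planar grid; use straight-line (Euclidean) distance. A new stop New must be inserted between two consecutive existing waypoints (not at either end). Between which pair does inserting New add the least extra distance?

Added distance for inserting New between each consecutive pair:
Alpha–Bravo: 79.8 mi
Bravo–Charlie: 152.5 mi
Charlie–Delta: 18.2 mi
Smallest added distance is 18.2 mi, inserting between Charlie and Delta.

between Charlie and Delta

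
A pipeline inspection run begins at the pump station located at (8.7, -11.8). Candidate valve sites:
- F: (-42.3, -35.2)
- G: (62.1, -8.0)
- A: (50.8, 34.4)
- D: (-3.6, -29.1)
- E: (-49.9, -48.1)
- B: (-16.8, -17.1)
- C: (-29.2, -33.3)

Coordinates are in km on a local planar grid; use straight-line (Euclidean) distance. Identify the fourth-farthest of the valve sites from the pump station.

G

Distances from the pump station ((8.7, -11.8)):
E: 68.9 km
A: 62.5 km
F: 56.1 km
G: 53.5 km
C: 43.6 km
B: 26.0 km
D: 21.2 km
The fourth-farthest is G at 53.5 km.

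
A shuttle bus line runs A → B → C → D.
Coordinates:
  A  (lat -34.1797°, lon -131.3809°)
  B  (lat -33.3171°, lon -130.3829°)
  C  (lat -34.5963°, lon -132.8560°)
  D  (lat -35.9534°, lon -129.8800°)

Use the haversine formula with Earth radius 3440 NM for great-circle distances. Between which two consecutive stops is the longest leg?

C–D

Leg distances:
A→B: 71.9 NM
B→C: 145.1 NM
C→D: 167.1 NM
The longest leg is C–D at 167.1 NM.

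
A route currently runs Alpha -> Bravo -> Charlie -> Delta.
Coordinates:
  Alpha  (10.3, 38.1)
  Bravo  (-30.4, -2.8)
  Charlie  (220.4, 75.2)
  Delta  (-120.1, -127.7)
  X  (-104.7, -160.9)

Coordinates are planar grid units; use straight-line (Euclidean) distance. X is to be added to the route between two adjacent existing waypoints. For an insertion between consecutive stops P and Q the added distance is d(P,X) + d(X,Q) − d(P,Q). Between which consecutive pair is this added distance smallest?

Added distance for inserting X between each consecutive pair:
Alpha–Bravo: 346.8
Bravo–Charlie: 313.8
Charlie–Delta: 42.0
Smallest added distance is 42.0, inserting between Charlie and Delta.

between Charlie and Delta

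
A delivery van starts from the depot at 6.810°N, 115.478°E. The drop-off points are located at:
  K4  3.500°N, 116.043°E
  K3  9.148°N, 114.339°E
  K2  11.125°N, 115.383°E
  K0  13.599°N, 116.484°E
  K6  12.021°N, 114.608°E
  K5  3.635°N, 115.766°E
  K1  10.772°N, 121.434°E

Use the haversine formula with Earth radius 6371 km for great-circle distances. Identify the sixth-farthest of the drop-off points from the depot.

Distances from the depot (6.810°N, 115.478°E):
K1: 788.8 km
K0: 762.9 km
K6: 587.2 km
K2: 479.9 km
K4: 373.3 km
K5: 354.5 km
K3: 288.6 km
The sixth-farthest is K5 at 354.5 km.

K5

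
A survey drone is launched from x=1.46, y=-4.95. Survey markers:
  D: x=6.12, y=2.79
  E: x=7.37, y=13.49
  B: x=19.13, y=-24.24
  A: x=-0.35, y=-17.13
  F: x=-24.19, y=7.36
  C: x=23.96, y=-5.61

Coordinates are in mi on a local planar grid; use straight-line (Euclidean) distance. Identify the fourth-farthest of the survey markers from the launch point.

Distances from the launch point (x=1.46, y=-4.95):
F: 28.5 mi
B: 26.2 mi
C: 22.5 mi
E: 19.4 mi
A: 12.3 mi
D: 9.0 mi
The fourth-farthest is E at 19.4 mi.

E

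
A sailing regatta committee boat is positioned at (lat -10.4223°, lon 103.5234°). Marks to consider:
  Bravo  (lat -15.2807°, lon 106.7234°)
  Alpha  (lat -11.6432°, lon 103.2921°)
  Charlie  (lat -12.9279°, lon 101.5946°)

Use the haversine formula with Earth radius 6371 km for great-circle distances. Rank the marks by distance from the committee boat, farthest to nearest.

Distance from the committee boat at (lat -10.4223°, lon 103.5234°) to each:
Bravo (lat -15.2807°, lon 106.7234°): 642.0 km
Charlie (lat -12.9279°, lon 101.5946°): 348.9 km
Alpha (lat -11.6432°, lon 103.2921°): 138.1 km

Bravo, Charlie, Alpha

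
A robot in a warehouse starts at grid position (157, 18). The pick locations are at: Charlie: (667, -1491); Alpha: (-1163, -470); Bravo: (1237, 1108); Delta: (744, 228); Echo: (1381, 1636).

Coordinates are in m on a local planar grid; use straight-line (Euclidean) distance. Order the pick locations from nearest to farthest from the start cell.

Delta, Alpha, Bravo, Charlie, Echo

Computing each straight-line distance from (157, 18):
Delta (744, 228): 623.4 m
Alpha (-1163, -470): 1407.3 m
Bravo (1237, 1108): 1534.4 m
Charlie (667, -1491): 1592.9 m
Echo (1381, 1636): 2028.8 m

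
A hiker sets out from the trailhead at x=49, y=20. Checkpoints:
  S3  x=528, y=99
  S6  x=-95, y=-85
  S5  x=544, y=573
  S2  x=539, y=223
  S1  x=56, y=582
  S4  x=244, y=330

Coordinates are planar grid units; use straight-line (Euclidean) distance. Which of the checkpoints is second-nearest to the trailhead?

Distance to each, sorted:
S6: 178.2
S4: 366.2
S3: 485.5
S2: 530.4
S1: 562.0
S5: 742.2
The second-nearest is S4 at 366.2.

S4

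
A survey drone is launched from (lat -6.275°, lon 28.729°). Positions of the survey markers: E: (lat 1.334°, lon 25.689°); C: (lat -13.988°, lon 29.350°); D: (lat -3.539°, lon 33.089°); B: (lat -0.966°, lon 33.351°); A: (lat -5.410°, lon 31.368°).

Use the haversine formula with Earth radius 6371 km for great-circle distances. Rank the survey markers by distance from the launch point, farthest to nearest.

Distances from the launch point:
E (lat 1.334°, lon 25.689°): 910.9 km
C (lat -13.988°, lon 29.350°): 860.3 km
B (lat -0.966°, lon 33.351°): 781.9 km
D (lat -3.539°, lon 33.089°): 570.8 km
A (lat -5.410°, lon 31.368°): 307.4 km

E, C, B, D, A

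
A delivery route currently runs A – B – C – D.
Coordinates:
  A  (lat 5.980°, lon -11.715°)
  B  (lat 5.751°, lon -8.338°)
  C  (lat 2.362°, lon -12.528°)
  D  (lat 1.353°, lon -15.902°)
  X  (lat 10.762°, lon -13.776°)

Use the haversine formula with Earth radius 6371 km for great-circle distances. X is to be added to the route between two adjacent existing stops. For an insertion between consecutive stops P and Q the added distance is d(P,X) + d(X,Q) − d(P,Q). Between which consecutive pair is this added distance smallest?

between A and B

Added distance for inserting X between each consecutive pair:
A–B: 1021.1 km
B–C: 1163.4 km
C–D: 1625.0 km
Smallest added distance is 1021.1 km, inserting between A and B.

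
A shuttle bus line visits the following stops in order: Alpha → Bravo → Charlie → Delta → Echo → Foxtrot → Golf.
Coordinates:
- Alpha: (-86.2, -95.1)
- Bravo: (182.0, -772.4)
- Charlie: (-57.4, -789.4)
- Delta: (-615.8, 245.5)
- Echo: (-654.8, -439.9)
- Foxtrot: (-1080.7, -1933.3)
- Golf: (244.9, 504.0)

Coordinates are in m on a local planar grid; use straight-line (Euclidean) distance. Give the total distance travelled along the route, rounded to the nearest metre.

Leg distances:
Alpha→Bravo: 728.5 m  (cumulative 728.5 m)
Bravo→Charlie: 240.0 m  (cumulative 968.5 m)
Charlie→Delta: 1175.9 m  (cumulative 2144.4 m)
Delta→Echo: 686.5 m  (cumulative 2830.9 m)
Echo→Foxtrot: 1552.9 m  (cumulative 4383.9 m)
Foxtrot→Golf: 2774.5 m  (cumulative 7158.3 m)
Total route length ≈ 7158 m.

7158 m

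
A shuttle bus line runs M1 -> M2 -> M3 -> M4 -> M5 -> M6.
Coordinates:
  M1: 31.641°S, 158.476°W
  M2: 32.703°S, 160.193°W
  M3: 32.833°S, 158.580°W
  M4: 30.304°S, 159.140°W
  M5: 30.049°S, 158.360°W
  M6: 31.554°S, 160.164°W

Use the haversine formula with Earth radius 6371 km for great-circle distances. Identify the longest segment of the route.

Leg distances:
M1→M2: 200.1 km
M2→M3: 151.5 km
M3→M4: 286.2 km
M4→M5: 80.2 km
M5→M6: 240.2 km
The longest leg is M3–M4 at 286.2 km.

M3–M4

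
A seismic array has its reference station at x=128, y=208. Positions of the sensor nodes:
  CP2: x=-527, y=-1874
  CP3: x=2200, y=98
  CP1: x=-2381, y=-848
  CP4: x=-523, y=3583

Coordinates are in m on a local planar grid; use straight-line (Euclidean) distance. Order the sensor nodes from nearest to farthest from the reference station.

Distance from the reference station at x=128, y=208 to each:
CP3 x=2200, y=98: 2074.9 m
CP2 x=-527, y=-1874: 2182.6 m
CP1 x=-2381, y=-848: 2722.2 m
CP4 x=-523, y=3583: 3437.2 m

CP3, CP2, CP1, CP4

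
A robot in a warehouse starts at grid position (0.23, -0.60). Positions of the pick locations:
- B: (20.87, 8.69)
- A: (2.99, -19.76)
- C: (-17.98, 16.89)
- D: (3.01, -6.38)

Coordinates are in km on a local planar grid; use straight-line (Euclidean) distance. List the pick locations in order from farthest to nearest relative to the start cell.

C, B, A, D

Distances from the start cell:
C (-17.98, 16.89): 25.2 km
B (20.87, 8.69): 22.6 km
A (2.99, -19.76): 19.4 km
D (3.01, -6.38): 6.4 km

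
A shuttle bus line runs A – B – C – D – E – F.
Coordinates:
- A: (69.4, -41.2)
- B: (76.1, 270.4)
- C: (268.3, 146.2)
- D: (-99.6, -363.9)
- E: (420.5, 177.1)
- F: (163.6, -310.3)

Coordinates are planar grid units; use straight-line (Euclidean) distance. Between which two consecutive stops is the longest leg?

Leg distances:
A→B: 311.7
B→C: 228.8
C→D: 628.9
D→E: 750.5
E→F: 551.0
The longest leg is D–E at 750.5.

D–E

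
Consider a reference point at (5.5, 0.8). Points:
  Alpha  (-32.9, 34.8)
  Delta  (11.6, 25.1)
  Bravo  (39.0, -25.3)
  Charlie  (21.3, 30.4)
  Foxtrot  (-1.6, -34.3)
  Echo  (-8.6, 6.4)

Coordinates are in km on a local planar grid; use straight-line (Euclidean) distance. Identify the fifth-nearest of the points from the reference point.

Distance to each, sorted:
Echo: 15.2 km
Delta: 25.1 km
Charlie: 33.6 km
Foxtrot: 35.8 km
Bravo: 42.5 km
Alpha: 51.3 km
The fifth-nearest is Bravo at 42.5 km.

Bravo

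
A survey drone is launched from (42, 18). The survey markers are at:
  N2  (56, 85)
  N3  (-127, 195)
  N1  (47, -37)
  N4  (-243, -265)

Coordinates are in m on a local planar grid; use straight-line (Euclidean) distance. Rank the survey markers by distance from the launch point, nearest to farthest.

N1, N2, N3, N4

Distances from the launch point:
N1 (47, -37): 55.2 m
N2 (56, 85): 68.4 m
N3 (-127, 195): 244.7 m
N4 (-243, -265): 401.6 m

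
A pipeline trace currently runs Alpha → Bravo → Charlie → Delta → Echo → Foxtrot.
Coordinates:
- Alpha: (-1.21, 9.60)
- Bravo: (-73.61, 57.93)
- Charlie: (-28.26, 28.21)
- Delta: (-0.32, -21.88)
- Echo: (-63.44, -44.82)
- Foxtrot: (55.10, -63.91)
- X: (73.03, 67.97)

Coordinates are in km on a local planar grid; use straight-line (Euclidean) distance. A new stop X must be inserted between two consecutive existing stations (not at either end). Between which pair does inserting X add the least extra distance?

Added distance for inserting X between each consecutive pair:
Alpha–Bravo: 154.4 km
Bravo–Charlie: 201.6 km
Charlie–Delta: 167.4 km
Delta–Echo: 225.9 km
Echo–Foxtrot: 190.1 km
Smallest added distance is 154.4 km, inserting between Alpha and Bravo.

between Alpha and Bravo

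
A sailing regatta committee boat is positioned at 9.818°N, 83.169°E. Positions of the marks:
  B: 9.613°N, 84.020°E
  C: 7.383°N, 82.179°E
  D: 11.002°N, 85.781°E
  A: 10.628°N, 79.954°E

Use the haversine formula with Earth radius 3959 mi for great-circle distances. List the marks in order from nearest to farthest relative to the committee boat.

Distance from the committee boat at 9.818°N, 83.169°E to each:
B 9.613°N, 84.020°E: 59.7 mi
C 7.383°N, 82.179°E: 181.3 mi
D 11.002°N, 85.781°E: 195.5 mi
A 10.628°N, 79.954°E: 225.7 mi

B, C, D, A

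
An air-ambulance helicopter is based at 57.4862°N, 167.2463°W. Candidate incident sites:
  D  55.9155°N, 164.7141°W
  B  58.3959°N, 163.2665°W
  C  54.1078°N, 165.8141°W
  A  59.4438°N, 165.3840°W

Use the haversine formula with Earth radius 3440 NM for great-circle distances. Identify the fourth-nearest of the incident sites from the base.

C

Distances from the base (57.4862°N, 167.2463°W):
D: 125.9 NM
A: 131.3 NM
B: 138.1 NM
C: 208.5 NM
The fourth-nearest is C at 208.5 NM.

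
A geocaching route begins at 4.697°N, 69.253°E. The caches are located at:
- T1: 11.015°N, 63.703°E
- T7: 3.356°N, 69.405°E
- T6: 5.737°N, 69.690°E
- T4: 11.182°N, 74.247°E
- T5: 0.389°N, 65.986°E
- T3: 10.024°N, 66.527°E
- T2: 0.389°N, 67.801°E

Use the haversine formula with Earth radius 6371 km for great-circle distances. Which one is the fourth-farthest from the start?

Distance to each, sorted:
T1: 931.1 km
T4: 906.7 km
T3: 664.2 km
T5: 600.9 km
T2: 505.4 km
T7: 150.1 km
T6: 125.4 km
The fourth-farthest is T5 at 600.9 km.

T5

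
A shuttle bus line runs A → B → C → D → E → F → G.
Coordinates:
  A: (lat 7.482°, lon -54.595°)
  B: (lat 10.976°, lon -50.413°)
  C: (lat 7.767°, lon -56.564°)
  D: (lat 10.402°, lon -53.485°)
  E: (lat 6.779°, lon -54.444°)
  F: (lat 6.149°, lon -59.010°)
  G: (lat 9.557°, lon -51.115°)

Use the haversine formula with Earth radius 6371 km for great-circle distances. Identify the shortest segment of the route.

Leg distances:
A→B: 601.3 km
B→C: 763.3 km
C→D: 447.3 km
D→E: 416.4 km
E→F: 509.3 km
F→G: 948.5 km
The shortest leg is D–E at 416.4 km.

D–E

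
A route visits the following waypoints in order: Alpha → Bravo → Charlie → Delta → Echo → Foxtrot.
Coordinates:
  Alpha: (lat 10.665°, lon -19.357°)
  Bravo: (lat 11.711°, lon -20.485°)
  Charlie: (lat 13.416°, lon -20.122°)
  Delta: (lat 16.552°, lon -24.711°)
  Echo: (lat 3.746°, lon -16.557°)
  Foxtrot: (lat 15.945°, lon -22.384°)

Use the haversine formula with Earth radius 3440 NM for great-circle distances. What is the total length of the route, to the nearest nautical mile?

2238 NM

Leg distances:
Alpha→Bravo: 91.4 NM  (cumulative 91.4 NM)
Bravo→Charlie: 104.6 NM  (cumulative 196.0 NM)
Charlie→Delta: 326.0 NM  (cumulative 522.0 NM)
Delta→Echo: 906.8 NM  (cumulative 1428.8 NM)
Echo→Foxtrot: 809.2 NM  (cumulative 2237.9 NM)
Total route length ≈ 2238 NM.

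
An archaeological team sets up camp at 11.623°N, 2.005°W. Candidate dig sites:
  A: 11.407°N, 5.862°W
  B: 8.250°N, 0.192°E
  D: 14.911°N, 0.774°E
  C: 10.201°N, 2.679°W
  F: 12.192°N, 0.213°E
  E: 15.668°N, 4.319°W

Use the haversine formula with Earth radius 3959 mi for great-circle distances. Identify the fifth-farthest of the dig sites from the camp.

F

Distance to each, sorted:
E: 319.8 mi
D: 294.2 mi
B: 276.9 mi
A: 261.6 mi
F: 155.0 mi
C: 108.4 mi
The fifth-farthest is F at 155.0 mi.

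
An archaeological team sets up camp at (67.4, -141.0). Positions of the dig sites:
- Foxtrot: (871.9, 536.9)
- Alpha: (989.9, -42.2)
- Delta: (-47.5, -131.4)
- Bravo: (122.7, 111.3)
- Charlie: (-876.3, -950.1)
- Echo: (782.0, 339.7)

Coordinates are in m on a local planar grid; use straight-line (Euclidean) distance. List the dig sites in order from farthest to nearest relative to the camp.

Charlie, Foxtrot, Alpha, Echo, Bravo, Delta

Distance from the camp at (67.4, -141.0) to each:
Charlie (-876.3, -950.1): 1243.1 m
Foxtrot (871.9, 536.9): 1052.0 m
Alpha (989.9, -42.2): 927.8 m
Echo (782.0, 339.7): 861.2 m
Bravo (122.7, 111.3): 258.3 m
Delta (-47.5, -131.4): 115.3 m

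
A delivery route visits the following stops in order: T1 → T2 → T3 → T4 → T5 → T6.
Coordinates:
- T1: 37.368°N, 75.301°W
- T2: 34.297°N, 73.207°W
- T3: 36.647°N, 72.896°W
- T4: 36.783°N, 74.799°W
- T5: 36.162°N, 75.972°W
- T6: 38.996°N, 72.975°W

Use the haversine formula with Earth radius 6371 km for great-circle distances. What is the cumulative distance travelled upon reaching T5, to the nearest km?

Leg distances:
T1→T2: 390.2 km  (cumulative 390.2 km)
T2→T3: 262.8 km  (cumulative 653.0 km)
T3→T4: 170.3 km  (cumulative 823.3 km)
T4→T5: 125.6 km  (cumulative 948.8 km)
Cumulative distance at T5 ≈ 949 km.

949 km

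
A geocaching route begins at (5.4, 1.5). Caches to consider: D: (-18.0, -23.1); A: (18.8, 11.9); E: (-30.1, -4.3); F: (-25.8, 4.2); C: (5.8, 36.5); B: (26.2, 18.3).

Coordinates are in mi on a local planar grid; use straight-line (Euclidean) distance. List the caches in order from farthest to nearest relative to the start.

Computing each straight-line distance from (5.4, 1.5):
E (-30.1, -4.3): 36.0 mi
C (5.8, 36.5): 35.0 mi
D (-18.0, -23.1): 34.0 mi
F (-25.8, 4.2): 31.3 mi
B (26.2, 18.3): 26.7 mi
A (18.8, 11.9): 17.0 mi

E, C, D, F, B, A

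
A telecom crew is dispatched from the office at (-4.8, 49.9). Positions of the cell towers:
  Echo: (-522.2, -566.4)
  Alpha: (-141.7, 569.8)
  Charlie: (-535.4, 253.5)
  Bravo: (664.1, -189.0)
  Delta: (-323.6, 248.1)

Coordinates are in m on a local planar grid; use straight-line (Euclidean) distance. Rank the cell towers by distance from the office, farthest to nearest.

Computing each straight-line distance from (-4.8, 49.9):
Echo (-522.2, -566.4): 804.7 m
Bravo (664.1, -189.0): 710.3 m
Charlie (-535.4, 253.5): 568.3 m
Alpha (-141.7, 569.8): 537.6 m
Delta (-323.6, 248.1): 375.4 m

Echo, Bravo, Charlie, Alpha, Delta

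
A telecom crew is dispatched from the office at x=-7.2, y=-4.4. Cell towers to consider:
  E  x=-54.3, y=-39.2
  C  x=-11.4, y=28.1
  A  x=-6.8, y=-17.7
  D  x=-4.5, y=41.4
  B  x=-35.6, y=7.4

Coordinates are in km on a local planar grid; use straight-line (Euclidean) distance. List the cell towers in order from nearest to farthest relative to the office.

A, B, C, D, E

Distances from the office:
A x=-6.8, y=-17.7: 13.3 km
B x=-35.6, y=7.4: 30.8 km
C x=-11.4, y=28.1: 32.8 km
D x=-4.5, y=41.4: 45.9 km
E x=-54.3, y=-39.2: 58.6 km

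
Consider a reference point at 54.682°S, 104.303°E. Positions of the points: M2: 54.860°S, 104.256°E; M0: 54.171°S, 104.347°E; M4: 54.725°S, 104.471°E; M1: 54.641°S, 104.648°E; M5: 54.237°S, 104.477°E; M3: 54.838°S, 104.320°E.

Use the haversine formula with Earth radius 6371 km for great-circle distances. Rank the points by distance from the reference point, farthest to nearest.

M0, M5, M1, M2, M3, M4

Computing each great-circle distance from 54.682°S, 104.303°E:
M0 54.171°S, 104.347°E: 56.9 km
M5 54.237°S, 104.477°E: 50.7 km
M1 54.641°S, 104.648°E: 22.7 km
M2 54.860°S, 104.256°E: 20.0 km
M3 54.838°S, 104.320°E: 17.4 km
M4 54.725°S, 104.471°E: 11.8 km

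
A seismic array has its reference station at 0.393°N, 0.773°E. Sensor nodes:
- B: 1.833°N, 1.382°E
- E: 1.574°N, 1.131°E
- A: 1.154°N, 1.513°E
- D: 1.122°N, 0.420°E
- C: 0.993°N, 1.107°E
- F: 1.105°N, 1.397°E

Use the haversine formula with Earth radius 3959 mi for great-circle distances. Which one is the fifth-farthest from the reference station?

Distance to each, sorted:
B: 108.0 mi
E: 85.3 mi
A: 73.3 mi
F: 65.4 mi
D: 56.0 mi
C: 47.4 mi
The fifth-farthest is D at 56.0 mi.

D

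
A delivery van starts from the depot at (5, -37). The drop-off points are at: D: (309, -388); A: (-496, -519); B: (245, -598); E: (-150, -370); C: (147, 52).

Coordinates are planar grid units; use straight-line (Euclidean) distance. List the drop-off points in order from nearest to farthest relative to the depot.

Computing each straight-line distance from (5, -37):
C (147, 52): 167.6
E (-150, -370): 367.3
D (309, -388): 464.3
B (245, -598): 610.2
A (-496, -519): 695.2

C, E, D, B, A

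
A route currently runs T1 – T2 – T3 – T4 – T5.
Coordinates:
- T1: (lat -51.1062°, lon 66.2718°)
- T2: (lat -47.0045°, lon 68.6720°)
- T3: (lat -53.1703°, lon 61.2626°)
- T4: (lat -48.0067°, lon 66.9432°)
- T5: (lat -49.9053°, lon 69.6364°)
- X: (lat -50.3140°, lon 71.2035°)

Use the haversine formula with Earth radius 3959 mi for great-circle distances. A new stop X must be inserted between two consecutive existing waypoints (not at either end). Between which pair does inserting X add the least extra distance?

Added distance for inserting X between each consecutive pair:
T1–T2: 175.2 mi
T2–T3: 187.1 mi
T3–T4: 283.3 mi
T4–T5: 145.6 mi
Smallest added distance is 145.6 mi, inserting between T4 and T5.

between T4 and T5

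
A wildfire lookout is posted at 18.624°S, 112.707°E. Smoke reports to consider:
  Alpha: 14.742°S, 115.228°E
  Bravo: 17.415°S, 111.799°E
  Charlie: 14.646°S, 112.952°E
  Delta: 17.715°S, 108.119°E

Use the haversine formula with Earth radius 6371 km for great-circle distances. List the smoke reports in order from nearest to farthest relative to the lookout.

Distance from the lookout at 18.624°S, 112.707°E to each:
Bravo 17.415°S, 111.799°E: 165.2 km
Charlie 14.646°S, 112.952°E: 443.1 km
Delta 17.715°S, 108.119°E: 495.1 km
Alpha 14.742°S, 115.228°E: 508.3 km

Bravo, Charlie, Delta, Alpha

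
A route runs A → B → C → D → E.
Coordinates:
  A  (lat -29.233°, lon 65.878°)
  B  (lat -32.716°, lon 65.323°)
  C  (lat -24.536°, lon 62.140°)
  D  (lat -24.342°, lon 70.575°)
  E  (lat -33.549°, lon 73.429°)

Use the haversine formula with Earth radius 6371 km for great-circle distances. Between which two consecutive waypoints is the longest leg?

Leg distances:
A→B: 390.9 km
B→C: 961.0 km
C→D: 854.0 km
D→E: 1060.6 km
The longest leg is D–E at 1060.6 km.

D–E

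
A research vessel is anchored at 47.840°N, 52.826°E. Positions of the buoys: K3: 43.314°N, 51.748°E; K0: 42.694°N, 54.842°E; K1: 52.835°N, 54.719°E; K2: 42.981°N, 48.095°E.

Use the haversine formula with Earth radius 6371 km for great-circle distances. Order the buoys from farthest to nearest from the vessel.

Distance from the vessel at 47.840°N, 52.826°E to each:
K2 42.981°N, 48.095°E: 654.2 km
K0 42.694°N, 54.842°E: 593.5 km
K1 52.835°N, 54.719°E: 571.4 km
K3 43.314°N, 51.748°E: 510.2 km

K2, K0, K1, K3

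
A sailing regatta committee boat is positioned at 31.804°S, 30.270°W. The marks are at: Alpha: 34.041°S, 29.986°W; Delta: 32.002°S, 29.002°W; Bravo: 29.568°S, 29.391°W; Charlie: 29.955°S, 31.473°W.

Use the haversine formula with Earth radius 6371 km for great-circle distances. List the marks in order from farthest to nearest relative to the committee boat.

Bravo, Alpha, Charlie, Delta

Distances from the committee boat:
Bravo 29.568°S, 29.391°W: 262.5 km
Alpha 34.041°S, 29.986°W: 250.2 km
Charlie 29.955°S, 31.473°W: 235.5 km
Delta 32.002°S, 29.002°W: 121.7 km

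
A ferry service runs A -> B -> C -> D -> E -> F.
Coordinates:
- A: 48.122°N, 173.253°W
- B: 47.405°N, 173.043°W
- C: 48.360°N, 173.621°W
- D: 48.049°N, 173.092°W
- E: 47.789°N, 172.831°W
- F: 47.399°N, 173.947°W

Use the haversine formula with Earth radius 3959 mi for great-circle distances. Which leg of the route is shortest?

Leg distances:
A→B: 50.5 mi
B→C: 71.2 mi
C→D: 32.5 mi
D→E: 21.7 mi
E→F: 58.6 mi
The shortest leg is D–E at 21.7 mi.

D–E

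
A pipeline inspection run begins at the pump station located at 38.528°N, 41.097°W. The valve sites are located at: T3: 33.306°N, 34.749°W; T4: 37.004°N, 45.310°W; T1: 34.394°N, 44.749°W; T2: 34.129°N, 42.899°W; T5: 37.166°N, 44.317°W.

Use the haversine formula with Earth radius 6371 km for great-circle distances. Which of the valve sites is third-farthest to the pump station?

Distances from the pump station (38.528°N, 41.097°W):
T3: 814.4 km
T1: 563.8 km
T2: 515.1 km
T4: 407.2 km
T5: 320.7 km
The third-farthest is T2 at 515.1 km.

T2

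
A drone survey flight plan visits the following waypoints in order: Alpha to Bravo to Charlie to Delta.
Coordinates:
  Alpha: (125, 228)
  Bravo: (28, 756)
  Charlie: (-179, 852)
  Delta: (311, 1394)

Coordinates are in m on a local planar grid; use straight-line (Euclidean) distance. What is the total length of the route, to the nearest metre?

1496 m

Leg distances:
Alpha→Bravo: 536.8 m  (cumulative 536.8 m)
Bravo→Charlie: 228.2 m  (cumulative 765.0 m)
Charlie→Delta: 730.7 m  (cumulative 1495.7 m)
Total route length ≈ 1496 m.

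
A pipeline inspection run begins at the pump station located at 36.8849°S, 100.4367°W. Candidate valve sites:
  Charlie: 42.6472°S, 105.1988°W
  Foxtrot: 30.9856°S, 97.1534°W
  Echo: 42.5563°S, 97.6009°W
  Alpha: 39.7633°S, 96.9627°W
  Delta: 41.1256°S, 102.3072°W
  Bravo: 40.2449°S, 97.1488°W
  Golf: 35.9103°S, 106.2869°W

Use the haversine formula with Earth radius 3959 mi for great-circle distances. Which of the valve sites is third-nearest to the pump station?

Delta

Distances from the pump station (36.8849°S, 100.4367°W):
Alpha: 273.9 mi
Bravo: 292.3 mi
Delta: 309.7 mi
Golf: 332.2 mi
Echo: 419.8 mi
Foxtrot: 448.9 mi
Charlie: 471.5 mi
The third-nearest is Delta at 309.7 mi.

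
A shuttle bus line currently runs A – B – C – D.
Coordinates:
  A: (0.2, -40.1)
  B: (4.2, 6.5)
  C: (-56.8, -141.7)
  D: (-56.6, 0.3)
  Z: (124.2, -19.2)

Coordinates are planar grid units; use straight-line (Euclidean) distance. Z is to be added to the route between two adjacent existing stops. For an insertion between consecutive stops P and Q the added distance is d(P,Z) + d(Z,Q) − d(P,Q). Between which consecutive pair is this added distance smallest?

between B and C

Added distance for inserting Z between each consecutive pair:
A–B: 201.7
B–C: 181.0
C–D: 258.4
Smallest added distance is 181.0, inserting between B and C.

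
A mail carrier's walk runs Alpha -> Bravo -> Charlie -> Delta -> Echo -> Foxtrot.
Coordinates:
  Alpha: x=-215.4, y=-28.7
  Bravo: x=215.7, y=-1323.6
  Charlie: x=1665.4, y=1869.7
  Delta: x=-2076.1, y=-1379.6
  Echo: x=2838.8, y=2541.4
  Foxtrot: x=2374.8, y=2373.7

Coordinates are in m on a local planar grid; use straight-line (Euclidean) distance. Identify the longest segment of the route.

Delta–Echo

Leg distances:
Alpha→Bravo: 1364.8 m
Bravo→Charlie: 3507.0 m
Charlie→Delta: 4955.5 m
Delta→Echo: 6287.3 m
Echo→Foxtrot: 493.4 m
The longest leg is Delta–Echo at 6287.3 m.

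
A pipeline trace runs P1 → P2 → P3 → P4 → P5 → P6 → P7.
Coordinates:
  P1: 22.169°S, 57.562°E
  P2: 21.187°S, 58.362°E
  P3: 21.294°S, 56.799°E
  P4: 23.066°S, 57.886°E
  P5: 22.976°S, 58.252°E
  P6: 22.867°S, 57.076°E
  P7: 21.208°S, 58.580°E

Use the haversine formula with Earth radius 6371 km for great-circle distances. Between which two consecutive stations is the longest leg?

P6–P7

Leg distances:
P1→P2: 137.0 km
P2→P3: 162.4 km
P3→P4: 226.6 km
P4→P5: 38.8 km
P5→P6: 121.0 km
P6→P7: 241.0 km
The longest leg is P6–P7 at 241.0 km.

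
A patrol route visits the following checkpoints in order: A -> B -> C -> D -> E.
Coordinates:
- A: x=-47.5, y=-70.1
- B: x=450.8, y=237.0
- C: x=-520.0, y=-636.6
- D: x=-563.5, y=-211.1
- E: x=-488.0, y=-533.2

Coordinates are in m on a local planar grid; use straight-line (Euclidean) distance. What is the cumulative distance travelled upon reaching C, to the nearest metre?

1891 m

Leg distances:
A→B: 585.3 m  (cumulative 585.3 m)
B→C: 1306.0 m  (cumulative 1891.3 m)
Cumulative distance at C ≈ 1891 m.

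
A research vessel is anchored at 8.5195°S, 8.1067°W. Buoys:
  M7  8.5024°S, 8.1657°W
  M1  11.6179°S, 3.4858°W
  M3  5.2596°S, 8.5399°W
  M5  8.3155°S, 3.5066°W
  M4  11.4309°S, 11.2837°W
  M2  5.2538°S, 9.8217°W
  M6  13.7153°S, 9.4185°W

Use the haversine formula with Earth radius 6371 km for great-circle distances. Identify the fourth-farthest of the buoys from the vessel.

Distance to each, sorted:
M1: 612.0 km
M6: 595.2 km
M5: 506.5 km
M4: 475.2 km
M2: 409.5 km
M3: 365.6 km
M7: 6.8 km
The fourth-farthest is M4 at 475.2 km.

M4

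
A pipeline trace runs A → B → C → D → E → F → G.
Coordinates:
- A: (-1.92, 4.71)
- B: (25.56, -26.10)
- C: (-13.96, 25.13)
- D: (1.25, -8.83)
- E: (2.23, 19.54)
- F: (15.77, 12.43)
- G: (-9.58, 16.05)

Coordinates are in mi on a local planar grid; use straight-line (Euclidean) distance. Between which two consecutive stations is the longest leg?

B–C

Leg distances:
A→B: 41.3 mi
B→C: 64.7 mi
C→D: 37.2 mi
D→E: 28.4 mi
E→F: 15.3 mi
F→G: 25.6 mi
The longest leg is B–C at 64.7 mi.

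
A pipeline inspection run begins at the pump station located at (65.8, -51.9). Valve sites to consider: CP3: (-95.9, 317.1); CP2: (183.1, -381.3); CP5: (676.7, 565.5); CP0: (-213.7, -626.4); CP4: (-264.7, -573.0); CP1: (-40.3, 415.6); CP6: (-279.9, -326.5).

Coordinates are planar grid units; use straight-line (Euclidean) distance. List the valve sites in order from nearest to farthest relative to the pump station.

Distance from the pump station at (65.8, -51.9) to each:
CP2 (183.1, -381.3): 349.7
CP3 (-95.9, 317.1): 402.9
CP6 (-279.9, -326.5): 441.5
CP1 (-40.3, 415.6): 479.4
CP4 (-264.7, -573.0): 617.1
CP0 (-213.7, -626.4): 638.9
CP5 (676.7, 565.5): 868.6

CP2, CP3, CP6, CP1, CP4, CP0, CP5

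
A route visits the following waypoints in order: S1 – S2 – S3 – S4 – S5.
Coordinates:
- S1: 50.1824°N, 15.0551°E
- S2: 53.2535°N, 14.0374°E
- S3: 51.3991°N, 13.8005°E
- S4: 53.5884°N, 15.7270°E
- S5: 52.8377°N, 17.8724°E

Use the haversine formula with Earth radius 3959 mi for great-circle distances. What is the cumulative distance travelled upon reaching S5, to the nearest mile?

Leg distances:
S1→S2: 216.6 mi  (cumulative 216.6 mi)
S2→S3: 128.5 mi  (cumulative 345.1 mi)
S3→S4: 171.6 mi  (cumulative 516.8 mi)
S4→S5: 102.8 mi  (cumulative 619.6 mi)
Cumulative distance at S5 ≈ 620 mi.

620 mi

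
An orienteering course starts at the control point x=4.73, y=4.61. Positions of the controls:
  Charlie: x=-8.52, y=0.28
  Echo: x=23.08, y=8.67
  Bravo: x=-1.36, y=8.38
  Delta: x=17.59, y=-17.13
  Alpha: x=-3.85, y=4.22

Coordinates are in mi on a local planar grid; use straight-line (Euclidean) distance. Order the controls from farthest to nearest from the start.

Delta, Echo, Charlie, Alpha, Bravo

Computing each straight-line distance from x=4.73, y=4.61:
Delta x=17.59, y=-17.13: 25.3 mi
Echo x=23.08, y=8.67: 18.8 mi
Charlie x=-8.52, y=0.28: 13.9 mi
Alpha x=-3.85, y=4.22: 8.6 mi
Bravo x=-1.36, y=8.38: 7.2 mi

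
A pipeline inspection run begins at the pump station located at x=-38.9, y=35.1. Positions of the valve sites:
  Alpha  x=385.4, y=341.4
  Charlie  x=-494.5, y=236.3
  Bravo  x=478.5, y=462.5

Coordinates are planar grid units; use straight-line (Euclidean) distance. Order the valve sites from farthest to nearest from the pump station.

Computing each straight-line distance from x=-38.9, y=35.1:
Bravo x=478.5, y=462.5: 671.1
Alpha x=385.4, y=341.4: 523.3
Charlie x=-494.5, y=236.3: 498.0

Bravo, Alpha, Charlie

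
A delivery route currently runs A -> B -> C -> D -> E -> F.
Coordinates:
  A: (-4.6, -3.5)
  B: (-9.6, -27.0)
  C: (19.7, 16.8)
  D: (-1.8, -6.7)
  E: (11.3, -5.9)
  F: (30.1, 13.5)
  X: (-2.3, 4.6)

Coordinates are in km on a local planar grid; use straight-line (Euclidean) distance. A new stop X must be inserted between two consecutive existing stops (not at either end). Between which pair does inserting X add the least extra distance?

Added distance for inserting X between each consecutive pair:
A–B: 16.8 km
B–C: 4.9 km
C–D: 4.6 km
D–E: 15.4 km
E–F: 23.8 km
Smallest added distance is 4.6 km, inserting between C and D.

between C and D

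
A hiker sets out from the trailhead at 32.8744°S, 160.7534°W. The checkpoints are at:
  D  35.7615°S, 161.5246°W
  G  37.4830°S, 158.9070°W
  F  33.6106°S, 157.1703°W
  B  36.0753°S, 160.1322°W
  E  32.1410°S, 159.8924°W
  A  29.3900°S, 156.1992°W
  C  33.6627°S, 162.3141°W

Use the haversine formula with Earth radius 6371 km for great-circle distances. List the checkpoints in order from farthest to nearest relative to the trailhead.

A, G, B, F, D, C, E

Computing each great-circle distance from 32.8744°S, 160.7534°W:
A 29.3900°S, 156.1992°W: 581.3 km
G 37.4830°S, 158.9070°W: 539.2 km
B 36.0753°S, 160.1322°W: 360.4 km
F 33.6106°S, 157.1703°W: 343.1 km
D 35.7615°S, 161.5246°W: 328.7 km
C 33.6627°S, 162.3141°W: 169.5 km
E 32.1410°S, 159.8924°W: 114.8 km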